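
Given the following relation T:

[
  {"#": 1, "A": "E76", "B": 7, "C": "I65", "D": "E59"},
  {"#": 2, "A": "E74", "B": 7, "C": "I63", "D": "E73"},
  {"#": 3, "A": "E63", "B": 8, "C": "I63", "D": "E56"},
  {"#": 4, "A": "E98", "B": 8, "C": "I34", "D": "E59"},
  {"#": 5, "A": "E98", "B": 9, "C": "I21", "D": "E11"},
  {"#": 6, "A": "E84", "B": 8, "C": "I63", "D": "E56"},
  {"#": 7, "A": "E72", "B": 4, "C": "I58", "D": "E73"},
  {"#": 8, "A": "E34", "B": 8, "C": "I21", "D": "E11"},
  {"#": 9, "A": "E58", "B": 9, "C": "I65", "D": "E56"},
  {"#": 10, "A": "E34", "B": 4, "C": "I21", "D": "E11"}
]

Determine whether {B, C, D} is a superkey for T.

No

Rows 3 and 6 have the same {B, C, D} value (B=8, C=I63, D=E56) but are distinct tuples, so {B, C, D} does not determine every attribute — not a superkey.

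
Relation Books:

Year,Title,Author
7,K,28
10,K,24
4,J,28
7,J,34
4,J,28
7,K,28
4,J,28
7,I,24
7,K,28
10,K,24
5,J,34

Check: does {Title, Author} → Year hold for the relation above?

No

(Title=K, Author=28): 3 rows → Year = 7, 7, 7 ✓
(Title=K, Author=24): 2 rows → Year = 10, 10 ✓
(Title=J, Author=28): 3 rows → Year = 4, 4, 4 ✓
(Title=J, Author=34): 2 rows → Year takes values {7, 5} — violation
(Title=I, Author=24): 1 row → Year = 7 ✓
Two rows agree on {Title, Author} but differ on Year, so {Title, Author} → Year does not hold.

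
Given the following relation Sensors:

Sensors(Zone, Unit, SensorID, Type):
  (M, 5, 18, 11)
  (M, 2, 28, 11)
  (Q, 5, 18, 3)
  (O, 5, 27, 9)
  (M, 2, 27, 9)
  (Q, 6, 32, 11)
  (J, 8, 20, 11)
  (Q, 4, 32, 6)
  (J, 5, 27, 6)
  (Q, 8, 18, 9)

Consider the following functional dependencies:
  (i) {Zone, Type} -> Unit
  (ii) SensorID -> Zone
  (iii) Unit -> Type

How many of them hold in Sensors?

0

(i) {Zone, Type} -> Unit: (Zone=M, Type=11): 2 rows → Unit takes values {5, 2} — violation — fails.
(ii) SensorID -> Zone: SensorID=18: 3 rows → Zone takes values {M, Q} — violation; SensorID=27: 3 rows → Zone takes values {O, M, J} — violation — fails.
(iii) Unit -> Type: Unit=5: 4 rows → Type takes values {11, 3, 9, 6} — violation; Unit=2: 2 rows → Type takes values {11, 9} — violation; Unit=8: 2 rows → Type takes values {11, 9} — violation — fails.
None of the 3 dependencies hold.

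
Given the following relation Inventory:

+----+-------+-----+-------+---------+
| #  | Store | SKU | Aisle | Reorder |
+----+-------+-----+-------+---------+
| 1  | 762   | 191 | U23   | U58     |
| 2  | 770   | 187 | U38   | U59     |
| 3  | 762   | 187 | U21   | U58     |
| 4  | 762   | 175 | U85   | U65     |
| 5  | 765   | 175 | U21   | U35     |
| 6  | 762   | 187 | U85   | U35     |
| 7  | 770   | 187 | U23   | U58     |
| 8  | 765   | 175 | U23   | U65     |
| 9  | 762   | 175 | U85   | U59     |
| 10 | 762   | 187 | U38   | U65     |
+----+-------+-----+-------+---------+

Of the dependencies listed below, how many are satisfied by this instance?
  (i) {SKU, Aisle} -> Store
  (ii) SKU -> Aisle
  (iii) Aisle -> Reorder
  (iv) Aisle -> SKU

0

(i) {SKU, Aisle} -> Store: (SKU=187, Aisle=U38): rows 2, 10 → Store takes values {770, 762} — violation — fails.
(ii) SKU -> Aisle: SKU=187: rows 2, 3, 6, 7, 10 → Aisle takes values {U38, U21, U85, U23} — violation; SKU=175: rows 4, 5, 8, 9 → Aisle takes values {U85, U21, U23} — violation — fails.
(iii) Aisle -> Reorder: Aisle=U23: rows 1, 7, 8 → Reorder takes values {U58, U65} — violation; Aisle=U38: rows 2, 10 → Reorder takes values {U59, U65} — violation; Aisle=U21: rows 3, 5 → Reorder takes values {U58, U35} — violation; Aisle=U85: rows 4, 6, 9 → Reorder takes values {U65, U35, U59} — violation — fails.
(iv) Aisle -> SKU: Aisle=U23: rows 1, 7, 8 → SKU takes values {191, 187, 175} — violation; Aisle=U21: rows 3, 5 → SKU takes values {187, 175} — violation; Aisle=U85: rows 4, 6, 9 → SKU takes values {175, 187} — violation — fails.
None of the 4 dependencies hold.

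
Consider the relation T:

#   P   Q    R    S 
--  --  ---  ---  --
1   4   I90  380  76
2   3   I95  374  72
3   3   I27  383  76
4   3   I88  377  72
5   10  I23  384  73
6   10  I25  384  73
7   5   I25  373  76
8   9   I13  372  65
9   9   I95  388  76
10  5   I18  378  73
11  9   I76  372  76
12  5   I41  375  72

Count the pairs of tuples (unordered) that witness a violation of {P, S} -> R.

(P=3, S=72): violating pairs (2,4) — 1 pair.
(P=10, S=73): all 2 rows agree on R — 0 pairs.
(P=9, S=76): violating pairs (9,11) — 1 pair.

2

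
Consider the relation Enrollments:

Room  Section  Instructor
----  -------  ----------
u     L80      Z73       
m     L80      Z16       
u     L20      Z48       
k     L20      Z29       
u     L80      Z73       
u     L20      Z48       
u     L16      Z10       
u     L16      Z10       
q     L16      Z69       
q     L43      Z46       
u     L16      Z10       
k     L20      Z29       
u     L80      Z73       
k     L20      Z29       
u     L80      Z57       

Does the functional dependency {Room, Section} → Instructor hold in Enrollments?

(Room=u, Section=L80): 4 rows → Instructor takes values {Z73, Z57} — violation
(Room=m, Section=L80): 1 row → Instructor = Z16 ✓
(Room=u, Section=L20): 2 rows → Instructor = Z48, Z48 ✓
(Room=k, Section=L20): 3 rows → Instructor = Z29, Z29, Z29 ✓
(Room=u, Section=L16): 3 rows → Instructor = Z10, Z10, Z10 ✓
(Room=q, Section=L16): 1 row → Instructor = Z69 ✓
(Room=q, Section=L43): 1 row → Instructor = Z46 ✓
Two rows agree on {Room, Section} but differ on Instructor, so {Room, Section} → Instructor does not hold.

No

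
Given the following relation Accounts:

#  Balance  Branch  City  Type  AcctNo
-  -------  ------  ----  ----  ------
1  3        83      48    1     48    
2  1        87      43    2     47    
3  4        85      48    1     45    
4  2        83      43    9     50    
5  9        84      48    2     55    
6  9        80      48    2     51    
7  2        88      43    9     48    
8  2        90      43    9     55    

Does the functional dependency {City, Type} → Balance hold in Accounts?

(City=48, Type=1): rows 1, 3 → Balance takes values {3, 4} — violation
(City=43, Type=2): row 2 → Balance = 1 ✓
(City=43, Type=9): rows 4, 7, 8 → Balance = 2, 2, 2 ✓
(City=48, Type=2): rows 5, 6 → Balance = 9, 9 ✓
Two rows agree on {City, Type} but differ on Balance, so {City, Type} → Balance does not hold.

No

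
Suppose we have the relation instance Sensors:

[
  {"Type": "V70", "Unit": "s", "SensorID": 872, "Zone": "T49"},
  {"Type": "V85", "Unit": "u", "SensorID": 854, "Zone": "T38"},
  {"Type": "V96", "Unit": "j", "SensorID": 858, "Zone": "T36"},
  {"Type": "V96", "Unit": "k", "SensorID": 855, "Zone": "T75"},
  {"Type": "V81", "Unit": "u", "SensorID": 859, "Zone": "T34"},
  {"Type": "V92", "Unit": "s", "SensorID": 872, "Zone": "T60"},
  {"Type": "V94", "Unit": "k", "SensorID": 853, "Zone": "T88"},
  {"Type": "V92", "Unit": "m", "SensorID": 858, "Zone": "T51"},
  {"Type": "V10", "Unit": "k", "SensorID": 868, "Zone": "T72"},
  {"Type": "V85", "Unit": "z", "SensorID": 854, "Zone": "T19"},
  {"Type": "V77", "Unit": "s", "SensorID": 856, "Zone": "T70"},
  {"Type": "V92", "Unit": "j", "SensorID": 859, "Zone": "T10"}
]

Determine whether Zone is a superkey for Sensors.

All 12 rows have distinct Zone values, so Zone → (all attributes) holds and Zone is a superkey.

Yes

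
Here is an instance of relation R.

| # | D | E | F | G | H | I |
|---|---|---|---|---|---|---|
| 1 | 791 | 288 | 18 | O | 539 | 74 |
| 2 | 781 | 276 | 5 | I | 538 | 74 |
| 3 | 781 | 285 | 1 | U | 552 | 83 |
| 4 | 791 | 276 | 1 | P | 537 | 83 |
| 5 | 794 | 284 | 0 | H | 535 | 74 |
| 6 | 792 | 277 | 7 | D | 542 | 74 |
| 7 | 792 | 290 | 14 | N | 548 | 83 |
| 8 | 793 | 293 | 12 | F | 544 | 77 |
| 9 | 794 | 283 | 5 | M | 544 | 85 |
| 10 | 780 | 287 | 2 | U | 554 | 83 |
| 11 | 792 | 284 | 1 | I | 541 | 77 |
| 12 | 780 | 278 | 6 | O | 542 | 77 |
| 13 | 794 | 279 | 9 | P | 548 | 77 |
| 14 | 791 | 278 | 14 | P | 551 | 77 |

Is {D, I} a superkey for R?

All 14 rows have distinct {D, I} values, so {D, I} → (all attributes) holds and {D, I} is a superkey.

Yes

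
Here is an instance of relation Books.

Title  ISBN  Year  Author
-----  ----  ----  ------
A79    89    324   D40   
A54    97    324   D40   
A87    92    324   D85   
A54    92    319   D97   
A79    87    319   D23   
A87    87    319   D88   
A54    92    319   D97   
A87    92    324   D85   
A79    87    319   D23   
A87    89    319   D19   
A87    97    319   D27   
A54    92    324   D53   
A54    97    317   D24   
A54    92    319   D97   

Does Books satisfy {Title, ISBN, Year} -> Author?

Yes

(Title=A79, ISBN=89, Year=324): 1 row → Author = D40 ✓
(Title=A54, ISBN=97, Year=324): 1 row → Author = D40 ✓
(Title=A87, ISBN=92, Year=324): 2 rows → Author = D85, D85 ✓
(Title=A54, ISBN=92, Year=319): 3 rows → Author = D97, D97, D97 ✓
(Title=A79, ISBN=87, Year=319): 2 rows → Author = D23, D23 ✓
(Title=A87, ISBN=87, Year=319): 1 row → Author = D88 ✓
(Title=A87, ISBN=89, Year=319): 1 row → Author = D19 ✓
(Title=A87, ISBN=97, Year=319): 1 row → Author = D27 ✓
(Title=A54, ISBN=92, Year=324): 1 row → Author = D53 ✓
(Title=A54, ISBN=97, Year=317): 1 row → Author = D24 ✓
Every {Title, ISBN, Year} value is associated with a single Author value, so {Title, ISBN, Year} -> Author holds.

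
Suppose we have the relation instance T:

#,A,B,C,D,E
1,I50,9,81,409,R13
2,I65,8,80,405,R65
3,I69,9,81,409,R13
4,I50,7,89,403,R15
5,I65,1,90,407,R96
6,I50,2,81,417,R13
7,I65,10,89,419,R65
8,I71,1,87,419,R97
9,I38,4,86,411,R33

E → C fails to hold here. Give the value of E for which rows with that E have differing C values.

E=R13: rows 1, 3, 6 → C = 81, 81, 81 ✓
E=R65: rows 2, 7 → C takes values {80, 89} — violation
E=R15: row 4 → C = 89 ✓
E=R96: row 5 → C = 90 ✓
E=R97: row 8 → C = 87 ✓
E=R33: row 9 → C = 86 ✓
The only E value with inconsistent C is E=R65.

R65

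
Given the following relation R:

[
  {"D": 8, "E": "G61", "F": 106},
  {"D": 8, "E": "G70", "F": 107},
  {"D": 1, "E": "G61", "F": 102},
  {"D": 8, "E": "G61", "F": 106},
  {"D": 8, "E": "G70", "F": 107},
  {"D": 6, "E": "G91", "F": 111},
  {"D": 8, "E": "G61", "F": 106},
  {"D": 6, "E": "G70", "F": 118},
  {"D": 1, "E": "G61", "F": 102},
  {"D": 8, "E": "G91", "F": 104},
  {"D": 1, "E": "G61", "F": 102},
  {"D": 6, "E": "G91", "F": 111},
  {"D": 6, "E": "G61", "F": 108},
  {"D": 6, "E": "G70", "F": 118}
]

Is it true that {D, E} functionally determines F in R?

(D=8, E=G61): 3 rows → F = 106, 106, 106 ✓
(D=8, E=G70): 2 rows → F = 107, 107 ✓
(D=1, E=G61): 3 rows → F = 102, 102, 102 ✓
(D=6, E=G91): 2 rows → F = 111, 111 ✓
(D=6, E=G70): 2 rows → F = 118, 118 ✓
(D=8, E=G91): 1 row → F = 104 ✓
(D=6, E=G61): 1 row → F = 108 ✓
Every {D, E} value is associated with a single F value, so {D, E} → F holds.

Yes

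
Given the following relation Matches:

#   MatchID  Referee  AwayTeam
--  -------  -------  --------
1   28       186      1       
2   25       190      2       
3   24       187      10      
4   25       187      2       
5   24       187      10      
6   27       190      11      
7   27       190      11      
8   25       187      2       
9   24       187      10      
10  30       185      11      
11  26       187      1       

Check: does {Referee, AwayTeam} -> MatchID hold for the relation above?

(Referee=186, AwayTeam=1): row 1 → MatchID = 28 ✓
(Referee=190, AwayTeam=2): row 2 → MatchID = 25 ✓
(Referee=187, AwayTeam=10): rows 3, 5, 9 → MatchID = 24, 24, 24 ✓
(Referee=187, AwayTeam=2): rows 4, 8 → MatchID = 25, 25 ✓
(Referee=190, AwayTeam=11): rows 6, 7 → MatchID = 27, 27 ✓
(Referee=185, AwayTeam=11): row 10 → MatchID = 30 ✓
(Referee=187, AwayTeam=1): row 11 → MatchID = 26 ✓
Every {Referee, AwayTeam} value is associated with a single MatchID value, so {Referee, AwayTeam} -> MatchID holds.

Yes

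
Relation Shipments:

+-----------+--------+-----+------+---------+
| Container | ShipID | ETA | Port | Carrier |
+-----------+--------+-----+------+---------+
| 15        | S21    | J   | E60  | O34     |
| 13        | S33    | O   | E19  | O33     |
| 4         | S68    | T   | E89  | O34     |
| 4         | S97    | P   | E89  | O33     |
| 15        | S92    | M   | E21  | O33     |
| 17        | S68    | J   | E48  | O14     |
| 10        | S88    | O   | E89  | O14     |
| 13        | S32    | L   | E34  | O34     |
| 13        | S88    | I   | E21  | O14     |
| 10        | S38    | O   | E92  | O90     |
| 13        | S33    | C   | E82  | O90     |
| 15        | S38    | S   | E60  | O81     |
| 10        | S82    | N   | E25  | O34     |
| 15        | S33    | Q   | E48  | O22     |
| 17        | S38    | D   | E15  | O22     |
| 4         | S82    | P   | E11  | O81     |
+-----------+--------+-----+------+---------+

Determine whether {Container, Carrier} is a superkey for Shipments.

Yes

All 16 rows have distinct {Container, Carrier} values, so {Container, Carrier} → (all attributes) holds and {Container, Carrier} is a superkey.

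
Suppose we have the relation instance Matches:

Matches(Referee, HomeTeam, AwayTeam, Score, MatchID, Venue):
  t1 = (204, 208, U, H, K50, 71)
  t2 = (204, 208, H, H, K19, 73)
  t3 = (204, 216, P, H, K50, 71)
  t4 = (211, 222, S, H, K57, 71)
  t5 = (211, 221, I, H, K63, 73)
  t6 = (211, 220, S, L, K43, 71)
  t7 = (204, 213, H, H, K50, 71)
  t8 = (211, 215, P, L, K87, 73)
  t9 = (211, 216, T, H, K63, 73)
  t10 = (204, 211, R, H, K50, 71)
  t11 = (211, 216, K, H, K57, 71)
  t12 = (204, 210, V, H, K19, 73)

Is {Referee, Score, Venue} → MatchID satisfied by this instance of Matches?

Yes

(Referee=204, Score=H, Venue=71): rows 1, 3, 7, 10 → MatchID = K50, K50, K50, K50 ✓
(Referee=204, Score=H, Venue=73): rows 2, 12 → MatchID = K19, K19 ✓
(Referee=211, Score=H, Venue=71): rows 4, 11 → MatchID = K57, K57 ✓
(Referee=211, Score=H, Venue=73): rows 5, 9 → MatchID = K63, K63 ✓
(Referee=211, Score=L, Venue=71): row 6 → MatchID = K43 ✓
(Referee=211, Score=L, Venue=73): row 8 → MatchID = K87 ✓
Every {Referee, Score, Venue} value is associated with a single MatchID value, so {Referee, Score, Venue} → MatchID holds.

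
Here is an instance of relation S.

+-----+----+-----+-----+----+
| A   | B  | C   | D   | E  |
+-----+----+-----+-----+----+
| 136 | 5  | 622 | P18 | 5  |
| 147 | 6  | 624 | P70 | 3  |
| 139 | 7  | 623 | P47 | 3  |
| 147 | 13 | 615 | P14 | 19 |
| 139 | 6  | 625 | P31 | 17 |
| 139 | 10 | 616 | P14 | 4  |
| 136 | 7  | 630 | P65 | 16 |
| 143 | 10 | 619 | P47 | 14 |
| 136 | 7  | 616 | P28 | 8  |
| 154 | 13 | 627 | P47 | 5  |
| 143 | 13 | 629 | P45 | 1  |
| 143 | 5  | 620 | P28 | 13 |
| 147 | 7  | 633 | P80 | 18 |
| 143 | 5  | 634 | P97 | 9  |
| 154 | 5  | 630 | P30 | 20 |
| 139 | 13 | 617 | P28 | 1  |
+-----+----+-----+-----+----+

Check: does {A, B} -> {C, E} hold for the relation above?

(A=136, B=5): 1 row → {C,E} = (622, 5) ✓
(A=147, B=6): 1 row → {C,E} = (624, 3) ✓
(A=139, B=7): 1 row → {C,E} = (623, 3) ✓
(A=147, B=13): 1 row → {C,E} = (615, 19) ✓
(A=139, B=6): 1 row → {C,E} = (625, 17) ✓
(A=139, B=10): 1 row → {C,E} = (616, 4) ✓
(A=136, B=7): 2 rows → {C,E} takes values {(630, 16), (616, 8)} — violation
(A=143, B=10): 1 row → {C,E} = (619, 14) ✓
(A=154, B=13): 1 row → {C,E} = (627, 5) ✓
(A=143, B=13): 1 row → {C,E} = (629, 1) ✓
(A=143, B=5): 2 rows → {C,E} takes values {(620, 13), (634, 9)} — violation
(A=147, B=7): 1 row → {C,E} = (633, 18) ✓
(A=154, B=5): 1 row → {C,E} = (630, 20) ✓
(A=139, B=13): 1 row → {C,E} = (617, 1) ✓
Two rows agree on {A, B} but differ on {C, E}, so {A, B} -> {C, E} does not hold.

No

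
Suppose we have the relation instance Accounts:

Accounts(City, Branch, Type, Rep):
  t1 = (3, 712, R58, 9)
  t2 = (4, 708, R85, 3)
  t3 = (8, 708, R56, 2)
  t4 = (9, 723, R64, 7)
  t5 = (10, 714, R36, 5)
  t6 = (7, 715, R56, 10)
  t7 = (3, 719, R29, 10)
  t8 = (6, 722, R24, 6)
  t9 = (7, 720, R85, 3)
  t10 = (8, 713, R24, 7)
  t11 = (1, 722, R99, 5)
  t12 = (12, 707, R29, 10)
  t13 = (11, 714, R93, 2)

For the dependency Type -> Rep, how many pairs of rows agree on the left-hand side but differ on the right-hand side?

2

Type=R85: all 2 rows agree on Rep — 0 pairs.
Type=R56: violating pairs (3,6) — 1 pair.
Type=R29: all 2 rows agree on Rep — 0 pairs.
Type=R24: violating pairs (8,10) — 1 pair.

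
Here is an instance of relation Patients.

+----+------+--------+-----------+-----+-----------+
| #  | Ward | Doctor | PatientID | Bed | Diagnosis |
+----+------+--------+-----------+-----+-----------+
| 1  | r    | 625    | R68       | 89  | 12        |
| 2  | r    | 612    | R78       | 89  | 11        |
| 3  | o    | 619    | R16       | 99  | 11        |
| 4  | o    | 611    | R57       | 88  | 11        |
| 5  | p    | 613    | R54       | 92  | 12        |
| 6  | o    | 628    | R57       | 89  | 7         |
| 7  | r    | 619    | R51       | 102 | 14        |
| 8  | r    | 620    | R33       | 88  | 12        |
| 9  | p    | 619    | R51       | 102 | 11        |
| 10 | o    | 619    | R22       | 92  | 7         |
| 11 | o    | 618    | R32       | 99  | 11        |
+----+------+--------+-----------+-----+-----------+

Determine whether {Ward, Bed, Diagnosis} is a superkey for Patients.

No

Rows 3 and 11 have the same {Ward, Bed, Diagnosis} value (Ward=o, Bed=99, Diagnosis=11) but are distinct tuples, so {Ward, Bed, Diagnosis} does not determine every attribute — not a superkey.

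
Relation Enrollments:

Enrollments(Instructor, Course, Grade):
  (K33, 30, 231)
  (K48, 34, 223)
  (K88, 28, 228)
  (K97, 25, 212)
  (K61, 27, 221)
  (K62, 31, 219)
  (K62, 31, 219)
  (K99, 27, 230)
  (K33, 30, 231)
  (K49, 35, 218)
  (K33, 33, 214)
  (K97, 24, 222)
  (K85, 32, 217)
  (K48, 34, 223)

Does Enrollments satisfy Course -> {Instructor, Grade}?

No

Course=30: 2 rows → {Instructor,Grade} = (K33, 231), (K33, 231) ✓
Course=34: 2 rows → {Instructor,Grade} = (K48, 223), (K48, 223) ✓
Course=28: 1 row → {Instructor,Grade} = (K88, 228) ✓
Course=25: 1 row → {Instructor,Grade} = (K97, 212) ✓
Course=27: 2 rows → {Instructor,Grade} takes values {(K61, 221), (K99, 230)} — violation
Course=31: 2 rows → {Instructor,Grade} = (K62, 219), (K62, 219) ✓
Course=35: 1 row → {Instructor,Grade} = (K49, 218) ✓
Course=33: 1 row → {Instructor,Grade} = (K33, 214) ✓
Course=24: 1 row → {Instructor,Grade} = (K97, 222) ✓
Course=32: 1 row → {Instructor,Grade} = (K85, 217) ✓
Two rows agree on Course but differ on {Instructor, Grade}, so Course -> {Instructor, Grade} does not hold.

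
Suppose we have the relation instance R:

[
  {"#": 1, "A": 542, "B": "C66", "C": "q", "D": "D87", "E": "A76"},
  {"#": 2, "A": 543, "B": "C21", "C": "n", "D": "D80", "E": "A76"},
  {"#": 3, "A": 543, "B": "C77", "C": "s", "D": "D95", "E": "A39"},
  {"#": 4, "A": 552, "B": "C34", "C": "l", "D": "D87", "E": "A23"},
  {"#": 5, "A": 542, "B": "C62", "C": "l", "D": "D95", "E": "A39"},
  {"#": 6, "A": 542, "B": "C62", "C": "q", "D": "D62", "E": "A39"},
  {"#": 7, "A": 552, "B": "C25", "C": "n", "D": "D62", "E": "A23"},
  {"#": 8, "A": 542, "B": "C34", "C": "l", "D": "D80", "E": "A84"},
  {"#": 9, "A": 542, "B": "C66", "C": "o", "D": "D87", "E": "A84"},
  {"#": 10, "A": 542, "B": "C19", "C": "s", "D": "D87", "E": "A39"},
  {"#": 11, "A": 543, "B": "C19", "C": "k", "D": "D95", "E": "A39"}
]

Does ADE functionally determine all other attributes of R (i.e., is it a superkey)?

Rows 3 and 11 have the same ADE value (A=543, D=D95, E=A39) but are distinct tuples, so ADE does not determine every attribute — not a superkey.

No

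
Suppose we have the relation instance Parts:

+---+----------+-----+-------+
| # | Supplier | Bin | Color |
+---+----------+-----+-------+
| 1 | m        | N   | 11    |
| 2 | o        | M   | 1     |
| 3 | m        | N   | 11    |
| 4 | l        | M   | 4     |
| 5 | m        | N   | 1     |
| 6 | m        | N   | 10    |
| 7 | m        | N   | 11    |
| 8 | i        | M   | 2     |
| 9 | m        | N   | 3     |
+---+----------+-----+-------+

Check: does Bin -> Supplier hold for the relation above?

Bin=N: rows 1, 3, 5, 6, 7, 9 → Supplier = m, m, m, m, m, m ✓
Bin=M: rows 2, 4, 8 → Supplier takes values {o, l, i} — violation
Two rows agree on Bin but differ on Supplier, so Bin -> Supplier does not hold.

No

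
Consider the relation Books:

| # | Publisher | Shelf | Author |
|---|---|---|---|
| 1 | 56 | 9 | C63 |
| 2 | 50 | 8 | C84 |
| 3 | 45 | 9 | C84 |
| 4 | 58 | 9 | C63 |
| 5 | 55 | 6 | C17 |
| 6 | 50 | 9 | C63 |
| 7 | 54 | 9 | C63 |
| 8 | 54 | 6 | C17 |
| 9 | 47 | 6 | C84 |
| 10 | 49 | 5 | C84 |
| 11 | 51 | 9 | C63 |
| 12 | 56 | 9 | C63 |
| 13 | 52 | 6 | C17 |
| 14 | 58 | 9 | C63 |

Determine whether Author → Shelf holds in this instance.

No

Author=C63: rows 1, 4, 6, 7, 11, 12, 14 → Shelf = 9, 9, 9, 9, 9, 9, 9 ✓
Author=C84: rows 2, 3, 9, 10 → Shelf takes values {8, 9, 6, 5} — violation
Author=C17: rows 5, 8, 13 → Shelf = 6, 6, 6 ✓
Two rows agree on Author but differ on Shelf, so Author → Shelf does not hold.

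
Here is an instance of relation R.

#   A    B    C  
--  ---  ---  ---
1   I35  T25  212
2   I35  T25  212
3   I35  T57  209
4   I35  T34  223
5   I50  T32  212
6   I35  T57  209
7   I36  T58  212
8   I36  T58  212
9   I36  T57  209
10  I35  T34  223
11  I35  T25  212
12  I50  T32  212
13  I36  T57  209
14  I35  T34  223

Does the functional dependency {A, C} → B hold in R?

Yes

(A=I35, C=212): rows 1, 2, 11 → B = T25, T25, T25 ✓
(A=I35, C=209): rows 3, 6 → B = T57, T57 ✓
(A=I35, C=223): rows 4, 10, 14 → B = T34, T34, T34 ✓
(A=I50, C=212): rows 5, 12 → B = T32, T32 ✓
(A=I36, C=212): rows 7, 8 → B = T58, T58 ✓
(A=I36, C=209): rows 9, 13 → B = T57, T57 ✓
Every {A, C} value is associated with a single B value, so {A, C} → B holds.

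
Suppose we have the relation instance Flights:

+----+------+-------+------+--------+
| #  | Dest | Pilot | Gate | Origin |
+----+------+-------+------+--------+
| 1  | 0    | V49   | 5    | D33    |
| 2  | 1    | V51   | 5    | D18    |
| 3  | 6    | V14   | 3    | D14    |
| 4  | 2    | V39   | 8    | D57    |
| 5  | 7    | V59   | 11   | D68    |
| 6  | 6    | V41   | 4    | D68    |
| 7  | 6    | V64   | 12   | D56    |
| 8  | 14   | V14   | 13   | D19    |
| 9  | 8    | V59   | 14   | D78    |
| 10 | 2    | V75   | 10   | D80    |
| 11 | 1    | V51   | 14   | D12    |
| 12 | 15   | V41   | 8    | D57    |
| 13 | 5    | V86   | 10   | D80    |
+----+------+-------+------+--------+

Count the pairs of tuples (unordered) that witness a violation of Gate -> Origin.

Gate=5: violating pairs (1,2) — 1 pair.
Gate=8: all 2 rows agree on Origin — 0 pairs.
Gate=14: violating pairs (9,11) — 1 pair.
Gate=10: all 2 rows agree on Origin — 0 pairs.

2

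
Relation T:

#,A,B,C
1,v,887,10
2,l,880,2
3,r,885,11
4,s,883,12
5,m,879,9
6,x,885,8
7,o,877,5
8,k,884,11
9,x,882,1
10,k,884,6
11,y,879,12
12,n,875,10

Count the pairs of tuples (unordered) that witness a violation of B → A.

2

B=885: violating pairs (3,6) — 1 pair.
B=879: violating pairs (5,11) — 1 pair.
B=884: all 2 rows agree on A — 0 pairs.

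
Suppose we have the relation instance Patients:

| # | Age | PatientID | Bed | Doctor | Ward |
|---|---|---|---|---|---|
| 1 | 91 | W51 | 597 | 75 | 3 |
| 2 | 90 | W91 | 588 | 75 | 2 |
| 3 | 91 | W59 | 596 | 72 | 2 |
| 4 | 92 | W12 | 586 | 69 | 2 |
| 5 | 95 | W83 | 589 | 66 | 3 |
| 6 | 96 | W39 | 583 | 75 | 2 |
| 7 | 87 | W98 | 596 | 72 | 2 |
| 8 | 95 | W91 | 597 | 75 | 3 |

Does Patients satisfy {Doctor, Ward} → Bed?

(Doctor=75, Ward=3): rows 1, 8 → Bed = 597, 597 ✓
(Doctor=75, Ward=2): rows 2, 6 → Bed takes values {588, 583} — violation
(Doctor=72, Ward=2): rows 3, 7 → Bed = 596, 596 ✓
(Doctor=69, Ward=2): row 4 → Bed = 586 ✓
(Doctor=66, Ward=3): row 5 → Bed = 589 ✓
Two rows agree on {Doctor, Ward} but differ on Bed, so {Doctor, Ward} → Bed does not hold.

No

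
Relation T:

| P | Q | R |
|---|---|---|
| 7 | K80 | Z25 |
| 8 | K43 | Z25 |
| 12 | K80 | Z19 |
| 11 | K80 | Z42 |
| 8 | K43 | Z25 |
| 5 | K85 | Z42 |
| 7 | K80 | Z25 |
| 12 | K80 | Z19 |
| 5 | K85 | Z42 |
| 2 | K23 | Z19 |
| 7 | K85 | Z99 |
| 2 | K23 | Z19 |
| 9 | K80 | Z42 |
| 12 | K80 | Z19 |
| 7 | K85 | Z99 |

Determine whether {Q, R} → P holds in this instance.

No

(Q=K80, R=Z25): 2 rows → P = 7, 7 ✓
(Q=K43, R=Z25): 2 rows → P = 8, 8 ✓
(Q=K80, R=Z19): 3 rows → P = 12, 12, 12 ✓
(Q=K80, R=Z42): 2 rows → P takes values {11, 9} — violation
(Q=K85, R=Z42): 2 rows → P = 5, 5 ✓
(Q=K23, R=Z19): 2 rows → P = 2, 2 ✓
(Q=K85, R=Z99): 2 rows → P = 7, 7 ✓
Two rows agree on {Q, R} but differ on P, so {Q, R} → P does not hold.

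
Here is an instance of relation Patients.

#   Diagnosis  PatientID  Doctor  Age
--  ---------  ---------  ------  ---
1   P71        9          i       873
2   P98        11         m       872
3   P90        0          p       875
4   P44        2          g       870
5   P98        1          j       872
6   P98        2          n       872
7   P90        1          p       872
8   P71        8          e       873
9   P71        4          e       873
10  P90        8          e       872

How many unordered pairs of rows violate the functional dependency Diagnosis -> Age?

2

Diagnosis=P71: all 3 rows agree on Age — 0 pairs.
Diagnosis=P98: all 3 rows agree on Age — 0 pairs.
Diagnosis=P90: violating pairs (3,7), (3,10) — 2 pairs.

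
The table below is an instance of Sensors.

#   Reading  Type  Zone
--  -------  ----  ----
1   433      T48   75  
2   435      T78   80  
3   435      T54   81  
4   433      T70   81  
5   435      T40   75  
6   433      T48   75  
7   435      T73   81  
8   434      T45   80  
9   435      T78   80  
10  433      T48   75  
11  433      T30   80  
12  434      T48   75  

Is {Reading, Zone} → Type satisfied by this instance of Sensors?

(Reading=433, Zone=75): rows 1, 6, 10 → Type = T48, T48, T48 ✓
(Reading=435, Zone=80): rows 2, 9 → Type = T78, T78 ✓
(Reading=435, Zone=81): rows 3, 7 → Type takes values {T54, T73} — violation
(Reading=433, Zone=81): row 4 → Type = T70 ✓
(Reading=435, Zone=75): row 5 → Type = T40 ✓
(Reading=434, Zone=80): row 8 → Type = T45 ✓
(Reading=433, Zone=80): row 11 → Type = T30 ✓
(Reading=434, Zone=75): row 12 → Type = T48 ✓
Two rows agree on {Reading, Zone} but differ on Type, so {Reading, Zone} → Type does not hold.

No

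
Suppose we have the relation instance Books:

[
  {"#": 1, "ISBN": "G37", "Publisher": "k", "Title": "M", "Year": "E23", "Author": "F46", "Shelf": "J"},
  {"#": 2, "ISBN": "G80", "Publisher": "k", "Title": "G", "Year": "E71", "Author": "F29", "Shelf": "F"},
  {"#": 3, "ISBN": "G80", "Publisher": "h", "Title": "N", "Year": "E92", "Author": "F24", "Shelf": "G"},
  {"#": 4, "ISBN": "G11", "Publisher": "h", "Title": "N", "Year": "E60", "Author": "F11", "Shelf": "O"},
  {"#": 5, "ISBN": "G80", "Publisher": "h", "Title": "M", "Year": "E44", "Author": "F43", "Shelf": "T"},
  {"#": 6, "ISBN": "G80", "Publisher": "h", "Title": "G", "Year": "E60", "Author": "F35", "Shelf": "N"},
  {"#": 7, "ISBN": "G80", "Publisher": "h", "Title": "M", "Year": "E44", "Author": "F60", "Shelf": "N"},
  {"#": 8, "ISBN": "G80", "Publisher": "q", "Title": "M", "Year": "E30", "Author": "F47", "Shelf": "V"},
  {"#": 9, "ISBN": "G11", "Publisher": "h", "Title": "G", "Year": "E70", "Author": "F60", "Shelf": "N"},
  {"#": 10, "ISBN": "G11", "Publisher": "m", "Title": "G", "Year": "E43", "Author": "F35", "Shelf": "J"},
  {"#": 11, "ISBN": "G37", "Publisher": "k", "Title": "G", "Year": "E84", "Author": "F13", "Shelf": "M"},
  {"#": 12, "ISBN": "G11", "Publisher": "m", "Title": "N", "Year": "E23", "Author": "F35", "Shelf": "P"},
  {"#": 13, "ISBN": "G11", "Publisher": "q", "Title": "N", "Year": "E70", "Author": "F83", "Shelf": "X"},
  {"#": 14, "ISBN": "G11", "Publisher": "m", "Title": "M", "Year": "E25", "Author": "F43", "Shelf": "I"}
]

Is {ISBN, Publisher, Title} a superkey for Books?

No

Rows 5 and 7 have the same {ISBN, Publisher, Title} value (ISBN=G80, Publisher=h, Title=M) but are distinct tuples, so {ISBN, Publisher, Title} does not determine every attribute — not a superkey.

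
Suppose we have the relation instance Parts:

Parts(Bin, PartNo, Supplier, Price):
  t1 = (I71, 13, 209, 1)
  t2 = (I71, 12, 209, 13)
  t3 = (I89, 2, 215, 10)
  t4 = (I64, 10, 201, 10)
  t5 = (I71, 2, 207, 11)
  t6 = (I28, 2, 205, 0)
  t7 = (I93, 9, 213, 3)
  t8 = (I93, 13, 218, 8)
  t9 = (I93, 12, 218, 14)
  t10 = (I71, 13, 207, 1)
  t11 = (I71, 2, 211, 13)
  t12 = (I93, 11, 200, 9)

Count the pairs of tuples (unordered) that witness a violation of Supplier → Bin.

0

Supplier=209: all 2 rows agree on Bin — 0 pairs.
Supplier=207: all 2 rows agree on Bin — 0 pairs.
Supplier=218: all 2 rows agree on Bin — 0 pairs.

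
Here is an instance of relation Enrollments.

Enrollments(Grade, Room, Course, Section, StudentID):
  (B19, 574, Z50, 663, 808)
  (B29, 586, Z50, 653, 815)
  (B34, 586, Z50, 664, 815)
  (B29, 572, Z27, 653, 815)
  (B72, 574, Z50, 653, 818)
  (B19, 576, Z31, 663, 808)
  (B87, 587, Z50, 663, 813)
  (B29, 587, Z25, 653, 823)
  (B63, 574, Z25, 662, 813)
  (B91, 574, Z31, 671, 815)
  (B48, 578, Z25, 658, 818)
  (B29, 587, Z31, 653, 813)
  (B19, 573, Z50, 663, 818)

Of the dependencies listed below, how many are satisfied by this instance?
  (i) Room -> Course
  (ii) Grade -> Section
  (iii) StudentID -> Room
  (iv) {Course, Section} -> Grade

1

(i) Room -> Course: Room=574: 4 rows → Course takes values {Z50, Z25, Z31} — violation; Room=587: 3 rows → Course takes values {Z50, Z25, Z31} — violation — fails.
(ii) Grade -> Section: every LHS value maps to a single RHS value — holds.
(iii) StudentID -> Room: StudentID=808: 2 rows → Room takes values {574, 576} — violation; StudentID=815: 4 rows → Room takes values {586, 572, 574} — violation; StudentID=818: 3 rows → Room takes values {574, 578, 573} — violation; StudentID=813: 3 rows → Room takes values {587, 574} — violation — fails.
(iv) {Course, Section} -> Grade: (Course=Z50, Section=663): 3 rows → Grade takes values {B19, B87} — violation; (Course=Z50, Section=653): 2 rows → Grade takes values {B29, B72} — violation — fails.
1 of the 4 dependencies holds.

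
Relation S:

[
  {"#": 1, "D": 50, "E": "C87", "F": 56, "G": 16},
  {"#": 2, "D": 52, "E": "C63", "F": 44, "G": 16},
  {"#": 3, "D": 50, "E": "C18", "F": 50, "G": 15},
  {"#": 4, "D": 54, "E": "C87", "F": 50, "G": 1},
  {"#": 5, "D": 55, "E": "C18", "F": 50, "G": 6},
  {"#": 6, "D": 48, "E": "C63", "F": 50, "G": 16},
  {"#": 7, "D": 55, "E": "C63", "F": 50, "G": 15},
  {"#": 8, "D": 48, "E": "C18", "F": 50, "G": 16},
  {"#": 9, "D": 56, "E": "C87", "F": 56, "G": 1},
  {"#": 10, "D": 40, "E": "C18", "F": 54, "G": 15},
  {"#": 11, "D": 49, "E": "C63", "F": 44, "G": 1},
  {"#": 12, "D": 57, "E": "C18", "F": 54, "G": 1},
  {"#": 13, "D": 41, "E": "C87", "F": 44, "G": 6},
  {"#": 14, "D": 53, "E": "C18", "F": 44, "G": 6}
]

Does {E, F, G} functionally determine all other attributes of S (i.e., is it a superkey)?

All 14 rows have distinct {E, F, G} values, so {E, F, G} → (all attributes) holds and {E, F, G} is a superkey.

Yes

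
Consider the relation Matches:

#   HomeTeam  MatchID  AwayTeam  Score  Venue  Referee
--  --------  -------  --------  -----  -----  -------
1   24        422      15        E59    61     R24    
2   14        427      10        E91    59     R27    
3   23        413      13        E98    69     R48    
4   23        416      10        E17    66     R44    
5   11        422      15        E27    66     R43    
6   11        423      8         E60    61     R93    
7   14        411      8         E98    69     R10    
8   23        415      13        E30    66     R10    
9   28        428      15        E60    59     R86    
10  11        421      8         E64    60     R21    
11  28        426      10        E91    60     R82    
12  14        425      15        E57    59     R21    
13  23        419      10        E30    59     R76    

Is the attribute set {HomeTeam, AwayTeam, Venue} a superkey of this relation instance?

All 13 rows have distinct {HomeTeam, AwayTeam, Venue} values, so {HomeTeam, AwayTeam, Venue} → (all attributes) holds and {HomeTeam, AwayTeam, Venue} is a superkey.

Yes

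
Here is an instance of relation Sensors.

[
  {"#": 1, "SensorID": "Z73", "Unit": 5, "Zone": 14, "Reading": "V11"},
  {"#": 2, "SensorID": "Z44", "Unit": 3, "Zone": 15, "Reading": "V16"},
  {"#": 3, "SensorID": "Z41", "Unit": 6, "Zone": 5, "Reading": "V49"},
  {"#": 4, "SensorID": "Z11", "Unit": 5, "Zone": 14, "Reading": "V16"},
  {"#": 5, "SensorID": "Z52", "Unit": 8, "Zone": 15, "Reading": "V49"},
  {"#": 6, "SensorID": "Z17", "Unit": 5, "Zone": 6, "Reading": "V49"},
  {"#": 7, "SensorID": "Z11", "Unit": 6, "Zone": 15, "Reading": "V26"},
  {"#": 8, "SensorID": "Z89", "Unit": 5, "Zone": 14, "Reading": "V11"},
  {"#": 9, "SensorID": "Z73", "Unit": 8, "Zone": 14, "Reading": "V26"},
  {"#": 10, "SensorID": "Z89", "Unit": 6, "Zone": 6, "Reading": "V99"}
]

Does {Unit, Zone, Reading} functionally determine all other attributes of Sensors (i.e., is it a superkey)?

No

Rows 1 and 8 have the same {Unit, Zone, Reading} value (Unit=5, Zone=14, Reading=V11) but are distinct tuples, so {Unit, Zone, Reading} does not determine every attribute — not a superkey.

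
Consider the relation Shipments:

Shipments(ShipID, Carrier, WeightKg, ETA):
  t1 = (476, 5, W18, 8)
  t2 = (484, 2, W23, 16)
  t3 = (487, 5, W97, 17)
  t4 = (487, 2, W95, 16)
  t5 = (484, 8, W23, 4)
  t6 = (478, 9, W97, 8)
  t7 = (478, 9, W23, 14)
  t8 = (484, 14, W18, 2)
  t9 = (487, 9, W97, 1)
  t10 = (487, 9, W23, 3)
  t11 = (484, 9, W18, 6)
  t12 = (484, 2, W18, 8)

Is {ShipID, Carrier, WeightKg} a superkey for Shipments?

All 12 rows have distinct {ShipID, Carrier, WeightKg} values, so {ShipID, Carrier, WeightKg} → (all attributes) holds and {ShipID, Carrier, WeightKg} is a superkey.

Yes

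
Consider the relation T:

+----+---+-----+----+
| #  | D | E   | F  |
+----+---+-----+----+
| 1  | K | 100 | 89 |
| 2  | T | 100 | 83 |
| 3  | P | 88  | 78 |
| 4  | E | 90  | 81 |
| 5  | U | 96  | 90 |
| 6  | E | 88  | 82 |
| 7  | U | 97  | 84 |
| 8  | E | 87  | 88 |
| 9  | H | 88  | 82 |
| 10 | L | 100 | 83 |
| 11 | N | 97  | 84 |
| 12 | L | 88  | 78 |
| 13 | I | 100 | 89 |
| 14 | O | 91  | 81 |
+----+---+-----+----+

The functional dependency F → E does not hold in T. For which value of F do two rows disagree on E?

81

F=89: rows 1, 13 → E = 100, 100 ✓
F=83: rows 2, 10 → E = 100, 100 ✓
F=78: rows 3, 12 → E = 88, 88 ✓
F=81: rows 4, 14 → E takes values {90, 91} — violation
F=90: row 5 → E = 96 ✓
F=82: rows 6, 9 → E = 88, 88 ✓
F=84: rows 7, 11 → E = 97, 97 ✓
F=88: row 8 → E = 87 ✓
The only F value with inconsistent E is F=81.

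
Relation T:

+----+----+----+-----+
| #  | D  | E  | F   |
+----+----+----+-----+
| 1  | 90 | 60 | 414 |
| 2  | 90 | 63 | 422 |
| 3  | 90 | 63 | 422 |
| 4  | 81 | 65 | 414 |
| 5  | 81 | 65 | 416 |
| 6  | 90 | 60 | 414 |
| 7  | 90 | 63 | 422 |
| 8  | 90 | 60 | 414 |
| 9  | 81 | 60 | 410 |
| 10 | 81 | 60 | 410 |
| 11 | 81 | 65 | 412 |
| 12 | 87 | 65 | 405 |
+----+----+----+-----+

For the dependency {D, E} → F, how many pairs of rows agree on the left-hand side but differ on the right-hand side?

3

(D=90, E=60): all 3 rows agree on F — 0 pairs.
(D=90, E=63): all 3 rows agree on F — 0 pairs.
(D=81, E=65): violating pairs (4,5), (4,11), (5,11) — 3 pairs.
(D=81, E=60): all 2 rows agree on F — 0 pairs.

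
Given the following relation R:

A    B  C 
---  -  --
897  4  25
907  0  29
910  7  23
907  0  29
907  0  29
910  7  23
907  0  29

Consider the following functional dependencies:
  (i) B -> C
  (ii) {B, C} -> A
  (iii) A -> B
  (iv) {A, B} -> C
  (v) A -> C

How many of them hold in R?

(i) B -> C: every LHS value maps to a single RHS value — holds.
(ii) {B, C} -> A: every LHS value maps to a single RHS value — holds.
(iii) A -> B: every LHS value maps to a single RHS value — holds.
(iv) {A, B} -> C: every LHS value maps to a single RHS value — holds.
(v) A -> C: every LHS value maps to a single RHS value — holds.
5 of the 5 dependencies hold.

5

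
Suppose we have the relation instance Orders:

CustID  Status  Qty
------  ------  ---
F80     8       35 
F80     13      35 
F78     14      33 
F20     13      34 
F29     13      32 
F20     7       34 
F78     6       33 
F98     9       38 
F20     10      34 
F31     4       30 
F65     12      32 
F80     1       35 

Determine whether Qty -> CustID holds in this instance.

No

Qty=35: 3 rows → CustID = F80, F80, F80 ✓
Qty=33: 2 rows → CustID = F78, F78 ✓
Qty=34: 3 rows → CustID = F20, F20, F20 ✓
Qty=32: 2 rows → CustID takes values {F29, F65} — violation
Qty=38: 1 row → CustID = F98 ✓
Qty=30: 1 row → CustID = F31 ✓
Two rows agree on Qty but differ on CustID, so Qty -> CustID does not hold.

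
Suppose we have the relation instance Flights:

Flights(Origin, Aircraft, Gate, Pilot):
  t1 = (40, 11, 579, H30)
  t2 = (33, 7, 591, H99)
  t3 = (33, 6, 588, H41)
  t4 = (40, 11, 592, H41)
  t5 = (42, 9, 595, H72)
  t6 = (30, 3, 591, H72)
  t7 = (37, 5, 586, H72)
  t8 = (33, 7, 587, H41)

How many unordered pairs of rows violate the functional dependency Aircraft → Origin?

Aircraft=11: all 2 rows agree on Origin — 0 pairs.
Aircraft=7: all 2 rows agree on Origin — 0 pairs.

0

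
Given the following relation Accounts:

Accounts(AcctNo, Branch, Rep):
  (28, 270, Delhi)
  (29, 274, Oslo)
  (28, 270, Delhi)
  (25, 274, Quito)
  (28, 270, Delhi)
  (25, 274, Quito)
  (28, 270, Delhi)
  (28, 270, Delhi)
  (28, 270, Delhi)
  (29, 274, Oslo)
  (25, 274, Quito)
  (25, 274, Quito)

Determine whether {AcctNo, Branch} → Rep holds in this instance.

(AcctNo=28, Branch=270): 6 rows → Rep = Delhi, Delhi, Delhi, Delhi, Delhi, Delhi ✓
(AcctNo=29, Branch=274): 2 rows → Rep = Oslo, Oslo ✓
(AcctNo=25, Branch=274): 4 rows → Rep = Quito, Quito, Quito, Quito ✓
Every {AcctNo, Branch} value is associated with a single Rep value, so {AcctNo, Branch} → Rep holds.

Yes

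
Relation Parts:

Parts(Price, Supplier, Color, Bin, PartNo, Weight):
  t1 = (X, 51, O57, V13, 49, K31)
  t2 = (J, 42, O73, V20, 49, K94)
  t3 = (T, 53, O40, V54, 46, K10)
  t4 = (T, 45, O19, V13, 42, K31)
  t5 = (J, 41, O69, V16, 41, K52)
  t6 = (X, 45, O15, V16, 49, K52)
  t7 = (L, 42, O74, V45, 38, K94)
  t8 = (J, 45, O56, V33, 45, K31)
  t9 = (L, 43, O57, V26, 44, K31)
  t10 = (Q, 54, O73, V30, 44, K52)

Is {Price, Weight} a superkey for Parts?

All 10 rows have distinct {Price, Weight} values, so {Price, Weight} → (all attributes) holds and {Price, Weight} is a superkey.

Yes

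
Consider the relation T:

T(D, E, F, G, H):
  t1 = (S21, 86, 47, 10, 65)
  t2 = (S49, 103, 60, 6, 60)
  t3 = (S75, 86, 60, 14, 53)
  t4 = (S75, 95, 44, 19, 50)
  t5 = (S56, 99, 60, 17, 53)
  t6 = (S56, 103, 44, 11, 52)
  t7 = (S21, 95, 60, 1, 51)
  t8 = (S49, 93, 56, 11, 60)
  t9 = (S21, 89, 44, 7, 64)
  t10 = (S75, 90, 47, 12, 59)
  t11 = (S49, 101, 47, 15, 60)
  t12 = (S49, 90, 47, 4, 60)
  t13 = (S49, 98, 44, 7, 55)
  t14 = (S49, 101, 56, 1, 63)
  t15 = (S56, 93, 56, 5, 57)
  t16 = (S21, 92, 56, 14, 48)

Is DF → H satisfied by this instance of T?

(D=S21, F=47): row 1 → H = 65 ✓
(D=S49, F=60): row 2 → H = 60 ✓
(D=S75, F=60): row 3 → H = 53 ✓
(D=S75, F=44): row 4 → H = 50 ✓
(D=S56, F=60): row 5 → H = 53 ✓
(D=S56, F=44): row 6 → H = 52 ✓
(D=S21, F=60): row 7 → H = 51 ✓
(D=S49, F=56): rows 8, 14 → H takes values {60, 63} — violation
(D=S21, F=44): row 9 → H = 64 ✓
(D=S75, F=47): row 10 → H = 59 ✓
(D=S49, F=47): rows 11, 12 → H = 60, 60 ✓
(D=S49, F=44): row 13 → H = 55 ✓
(D=S56, F=56): row 15 → H = 57 ✓
(D=S21, F=56): row 16 → H = 48 ✓
Two rows agree on DF but differ on H, so DF → H does not hold.

No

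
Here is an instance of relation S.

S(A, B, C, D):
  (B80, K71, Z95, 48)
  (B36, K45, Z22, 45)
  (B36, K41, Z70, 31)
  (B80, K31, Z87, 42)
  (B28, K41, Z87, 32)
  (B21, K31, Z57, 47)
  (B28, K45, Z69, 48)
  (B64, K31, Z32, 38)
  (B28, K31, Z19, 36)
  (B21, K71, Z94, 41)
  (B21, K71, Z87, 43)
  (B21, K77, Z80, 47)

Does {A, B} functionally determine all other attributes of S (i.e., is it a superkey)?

No

Two distinct rows share (A=B21, B=K71), so {A, B} does not determine every attribute — not a superkey.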